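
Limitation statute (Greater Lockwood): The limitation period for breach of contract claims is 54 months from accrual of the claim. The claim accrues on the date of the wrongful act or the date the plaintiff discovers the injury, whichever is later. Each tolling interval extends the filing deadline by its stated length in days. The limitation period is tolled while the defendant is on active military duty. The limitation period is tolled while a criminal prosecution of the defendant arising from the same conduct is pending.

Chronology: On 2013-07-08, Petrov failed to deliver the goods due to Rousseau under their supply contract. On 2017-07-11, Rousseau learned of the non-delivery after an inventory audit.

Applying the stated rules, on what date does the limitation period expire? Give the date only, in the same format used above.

2022-01-11

Because discovery on 2017-07-11 post-dates the 2013-07-08 act, accrual under the later-of rule falls on 2017-07-11.
Adding the 54 months base period to 2017-07-11 gives a deadline of 2022-01-11, before any tolling.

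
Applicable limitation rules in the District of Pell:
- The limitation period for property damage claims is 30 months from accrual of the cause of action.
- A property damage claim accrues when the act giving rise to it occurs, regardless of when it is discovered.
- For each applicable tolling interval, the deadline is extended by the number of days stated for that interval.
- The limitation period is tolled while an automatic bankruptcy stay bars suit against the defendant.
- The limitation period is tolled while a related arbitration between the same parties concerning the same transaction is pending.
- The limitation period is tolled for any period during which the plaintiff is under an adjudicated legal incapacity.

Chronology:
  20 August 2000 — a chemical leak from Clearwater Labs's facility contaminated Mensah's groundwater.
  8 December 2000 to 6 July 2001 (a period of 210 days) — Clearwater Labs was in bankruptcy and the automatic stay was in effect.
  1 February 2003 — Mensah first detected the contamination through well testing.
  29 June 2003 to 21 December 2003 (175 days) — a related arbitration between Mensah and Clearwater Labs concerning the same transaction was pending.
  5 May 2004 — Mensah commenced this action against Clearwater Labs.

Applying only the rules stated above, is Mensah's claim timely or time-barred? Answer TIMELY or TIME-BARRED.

Accrual is governed by the date of the act, so the period began to run on 20 August 2000; the later discovery on 1 February 2003 is irrelevant under the stated rule.
Adding the 30 months base period to 20 August 2000 gives a deadline of 20 February 2003, before any tolling.
Because the automatic bankruptcy stay ran from 8 December 2000 to 6 July 2001, the deadline is extended by 210 days to 18 September 2003.
Because the pending related arbitration ran from 29 June 2003 to 21 December 2003, the deadline is extended by 175 days to 11 March 2004.
Filing on 5 May 2004 missed the 11 March 2004 deadline — the action is time-barred.

TIME-BARRED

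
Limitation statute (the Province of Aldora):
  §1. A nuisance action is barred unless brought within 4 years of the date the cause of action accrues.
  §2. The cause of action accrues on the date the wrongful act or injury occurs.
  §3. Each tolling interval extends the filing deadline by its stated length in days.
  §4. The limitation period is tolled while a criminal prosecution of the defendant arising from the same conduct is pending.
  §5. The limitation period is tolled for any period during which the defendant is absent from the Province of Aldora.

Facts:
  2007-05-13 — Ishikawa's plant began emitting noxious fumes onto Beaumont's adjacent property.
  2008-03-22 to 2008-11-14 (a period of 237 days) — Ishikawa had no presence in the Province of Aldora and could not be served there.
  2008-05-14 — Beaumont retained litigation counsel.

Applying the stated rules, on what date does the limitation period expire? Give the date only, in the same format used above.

The cause of action accrued on 2007-05-13, the date of the act.
Adding the 4 years base period to 2007-05-13 gives a deadline of 2011-05-13, before any tolling.
Because the defendant's absence from the jurisdiction ran from 2008-03-22 to 2008-11-14, the deadline is extended by 237 days to 2012-01-05.
The other events in the timeline have no effect on the limitation period under the stated rules.

2012-01-05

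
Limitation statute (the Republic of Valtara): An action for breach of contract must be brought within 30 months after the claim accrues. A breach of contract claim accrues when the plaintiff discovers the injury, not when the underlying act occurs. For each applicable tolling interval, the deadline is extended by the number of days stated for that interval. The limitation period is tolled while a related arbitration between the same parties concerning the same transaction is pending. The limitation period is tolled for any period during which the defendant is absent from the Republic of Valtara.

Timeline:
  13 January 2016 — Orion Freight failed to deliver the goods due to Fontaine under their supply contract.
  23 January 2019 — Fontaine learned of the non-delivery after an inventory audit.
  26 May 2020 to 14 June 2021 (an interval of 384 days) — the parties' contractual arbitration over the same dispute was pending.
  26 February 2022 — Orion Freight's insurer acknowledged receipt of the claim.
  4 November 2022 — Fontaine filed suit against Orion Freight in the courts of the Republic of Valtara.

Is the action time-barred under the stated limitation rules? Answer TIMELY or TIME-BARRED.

TIME-BARRED

Under the discovery rule, the claim accrued on 23 January 2019, when Fontaine discovered the injury — not on the 13 January 2016 date of the underlying act.
The untolled deadline — 30 months after 23 January 2019 — is 23 July 2021.
Because the pending related arbitration ran from 26 May 2020 to 14 June 2021, the deadline is extended by 384 days to 11 August 2022.
Nothing else in the chronology tolls or restarts the period.
Filing on 4 November 2022 missed the 11 August 2022 deadline — the action is time-barred.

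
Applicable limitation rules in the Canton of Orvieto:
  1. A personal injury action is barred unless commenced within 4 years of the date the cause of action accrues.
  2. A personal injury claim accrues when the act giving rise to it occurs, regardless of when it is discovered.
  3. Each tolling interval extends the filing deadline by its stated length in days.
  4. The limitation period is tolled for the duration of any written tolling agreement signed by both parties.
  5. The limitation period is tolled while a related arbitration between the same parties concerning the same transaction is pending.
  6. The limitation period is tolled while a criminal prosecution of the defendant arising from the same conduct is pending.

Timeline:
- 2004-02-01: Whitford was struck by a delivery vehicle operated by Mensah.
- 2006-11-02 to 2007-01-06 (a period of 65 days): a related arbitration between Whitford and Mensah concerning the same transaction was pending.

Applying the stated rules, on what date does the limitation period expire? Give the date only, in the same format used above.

2008-04-06

The limitation period began to run on 2004-02-01.
The untolled deadline — 4 years after 2004-02-01 — is 2008-02-01.
The period was tolled for 65 days by the pending related arbitration (2006-11-02 to 2007-01-06), pushing the deadline to 2008-04-06.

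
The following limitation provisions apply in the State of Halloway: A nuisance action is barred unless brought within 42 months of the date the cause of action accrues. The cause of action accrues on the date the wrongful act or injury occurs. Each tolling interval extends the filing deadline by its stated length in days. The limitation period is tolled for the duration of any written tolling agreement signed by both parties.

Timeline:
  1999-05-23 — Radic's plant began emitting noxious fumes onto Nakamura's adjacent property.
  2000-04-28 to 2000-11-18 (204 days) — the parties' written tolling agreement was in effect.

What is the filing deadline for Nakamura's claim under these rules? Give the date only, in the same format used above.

The cause of action accrued on 1999-05-23, the date of the act.
The untolled deadline — 42 months after 1999-05-23 — is 2002-11-23.
The period was tolled for 204 days by the written tolling agreement (2000-04-28 to 2000-11-18), pushing the deadline to 2003-06-15.

2003-06-15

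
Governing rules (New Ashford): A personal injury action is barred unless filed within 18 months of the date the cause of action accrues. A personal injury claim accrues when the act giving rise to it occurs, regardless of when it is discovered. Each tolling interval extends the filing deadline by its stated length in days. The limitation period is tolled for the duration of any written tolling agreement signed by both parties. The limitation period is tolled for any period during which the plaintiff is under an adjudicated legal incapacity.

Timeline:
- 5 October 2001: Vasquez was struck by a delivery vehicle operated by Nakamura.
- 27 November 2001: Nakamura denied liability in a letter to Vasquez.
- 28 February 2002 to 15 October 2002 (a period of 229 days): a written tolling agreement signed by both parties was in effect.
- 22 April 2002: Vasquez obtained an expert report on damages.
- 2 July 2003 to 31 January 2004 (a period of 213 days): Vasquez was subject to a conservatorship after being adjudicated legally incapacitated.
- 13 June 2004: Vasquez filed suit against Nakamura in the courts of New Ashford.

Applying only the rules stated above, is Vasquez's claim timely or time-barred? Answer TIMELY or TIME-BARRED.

The cause of action accrued on 5 October 2001, the date of the act.
18 months from 5 October 2001 is 5 April 2003.
The written tolling agreement from 28 February 2002 to 15 October 2002 tolled the period for 229 days, extending the deadline to 20 November 2003.
The period was tolled for 213 days by the plaintiff's legal incapacity (2 July 2003 to 31 January 2004), pushing the deadline to 20 June 2004.
The other events in the timeline have no effect on the limitation period under the stated rules.
The 13 June 2004 filing precedes the 20 June 2004 deadline; the claim is timely.

TIMELY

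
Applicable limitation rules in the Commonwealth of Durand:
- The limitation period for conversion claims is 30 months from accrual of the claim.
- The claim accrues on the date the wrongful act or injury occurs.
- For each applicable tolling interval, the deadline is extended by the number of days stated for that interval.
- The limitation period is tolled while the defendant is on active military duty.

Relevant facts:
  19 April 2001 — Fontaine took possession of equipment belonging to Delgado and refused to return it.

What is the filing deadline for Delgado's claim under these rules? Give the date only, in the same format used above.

The claim accrued on 19 April 2001, the date of the act.
30 months from 19 April 2001 is 19 October 2003.

19 October 2003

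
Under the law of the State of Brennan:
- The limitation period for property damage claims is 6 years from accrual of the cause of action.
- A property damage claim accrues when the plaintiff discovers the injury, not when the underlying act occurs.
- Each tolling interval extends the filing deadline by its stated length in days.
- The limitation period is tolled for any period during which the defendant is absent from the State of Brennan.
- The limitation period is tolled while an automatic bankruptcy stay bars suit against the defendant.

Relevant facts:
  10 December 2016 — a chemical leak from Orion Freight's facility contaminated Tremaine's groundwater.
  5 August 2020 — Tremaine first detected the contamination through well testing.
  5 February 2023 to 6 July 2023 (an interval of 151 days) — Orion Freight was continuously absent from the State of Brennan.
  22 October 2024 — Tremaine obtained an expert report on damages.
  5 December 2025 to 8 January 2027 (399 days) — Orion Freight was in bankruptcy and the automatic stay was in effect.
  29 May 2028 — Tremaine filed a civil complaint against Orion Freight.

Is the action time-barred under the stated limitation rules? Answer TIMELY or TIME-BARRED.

The claim did not accrue until Tremaine discovered the injury on 5 August 2020; the 10 December 2016 act date does not start the clock under the stated rule.
6 years from 5 August 2020 is 5 August 2026.
The defendant's absence from the jurisdiction from 5 February 2023 to 6 July 2023 tolled the period for 151 days, extending the deadline to 3 January 2027.
Because the automatic bankruptcy stay ran from 5 December 2025 to 8 January 2027, the deadline is extended by 399 days to 6 February 2028.
None of the other events listed affects the running of the period under the stated rules.
The 29 May 2028 filing falls after the 6 February 2028 deadline; the claim is time-barred.

TIME-BARRED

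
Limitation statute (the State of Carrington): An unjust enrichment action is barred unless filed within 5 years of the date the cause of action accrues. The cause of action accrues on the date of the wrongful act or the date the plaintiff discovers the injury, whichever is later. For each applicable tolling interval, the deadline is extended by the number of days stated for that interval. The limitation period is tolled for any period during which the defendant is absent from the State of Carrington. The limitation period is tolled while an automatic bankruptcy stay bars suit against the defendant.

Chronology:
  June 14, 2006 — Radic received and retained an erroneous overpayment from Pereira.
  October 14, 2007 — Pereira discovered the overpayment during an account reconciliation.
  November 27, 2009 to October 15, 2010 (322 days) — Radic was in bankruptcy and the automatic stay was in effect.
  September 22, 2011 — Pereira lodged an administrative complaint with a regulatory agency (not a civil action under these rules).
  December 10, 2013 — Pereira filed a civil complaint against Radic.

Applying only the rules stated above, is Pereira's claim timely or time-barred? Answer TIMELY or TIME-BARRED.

TIME-BARRED

Because discovery on October 14, 2007 post-dates the June 14, 2006 act, accrual under the later-of rule falls on October 14, 2007.
Adding the 5 years base period to October 14, 2007 gives a deadline of October 14, 2012, before any tolling.
Because the automatic bankruptcy stay ran from November 27, 2009 to October 15, 2010, the deadline is extended by 322 days to September 1, 2013.
The other events in the timeline have no effect on the limitation period under the stated rules.
The December 10, 2013 filing falls after the September 1, 2013 deadline; the claim is time-barred.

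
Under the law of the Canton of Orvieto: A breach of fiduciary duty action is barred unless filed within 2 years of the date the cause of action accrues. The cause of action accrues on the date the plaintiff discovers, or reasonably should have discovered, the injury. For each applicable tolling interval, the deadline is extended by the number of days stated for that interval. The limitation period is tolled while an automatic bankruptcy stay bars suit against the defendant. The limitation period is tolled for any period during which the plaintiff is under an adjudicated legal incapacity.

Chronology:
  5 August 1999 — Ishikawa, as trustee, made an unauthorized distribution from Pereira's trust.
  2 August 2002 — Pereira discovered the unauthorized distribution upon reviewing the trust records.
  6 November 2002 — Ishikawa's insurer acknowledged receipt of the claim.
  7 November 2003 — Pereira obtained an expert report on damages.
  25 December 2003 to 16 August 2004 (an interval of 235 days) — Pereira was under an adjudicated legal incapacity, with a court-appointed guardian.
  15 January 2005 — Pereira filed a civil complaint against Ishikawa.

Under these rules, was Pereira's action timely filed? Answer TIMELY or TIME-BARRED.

The claim did not accrue until Pereira discovered the injury on 2 August 2002; the 5 August 1999 act date does not start the clock under the stated rule.
2 years from 2 August 2002 is 2 August 2004.
The period was tolled for 235 days by the plaintiff's legal incapacity (25 December 2003 to 16 August 2004), pushing the deadline to 25 March 2005.
The other events in the timeline have no effect on the limitation period under the stated rules.
The 15 January 2005 filing precedes the 25 March 2005 deadline; the claim is timely.

TIMELY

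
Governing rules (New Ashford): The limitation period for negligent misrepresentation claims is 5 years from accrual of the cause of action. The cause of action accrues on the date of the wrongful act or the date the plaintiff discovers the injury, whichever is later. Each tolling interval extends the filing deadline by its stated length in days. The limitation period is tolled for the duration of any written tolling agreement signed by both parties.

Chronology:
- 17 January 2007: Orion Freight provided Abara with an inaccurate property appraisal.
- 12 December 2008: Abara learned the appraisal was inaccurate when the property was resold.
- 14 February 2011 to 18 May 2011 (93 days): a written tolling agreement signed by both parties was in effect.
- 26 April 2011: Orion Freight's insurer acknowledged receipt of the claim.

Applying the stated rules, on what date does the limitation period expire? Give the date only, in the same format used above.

15 March 2014

Taking the later of the act (17 January 2007) and discovery (12 December 2008), the claim accrued on 12 December 2008.
5 years from 12 December 2008 is 12 December 2013.
The written tolling agreement from 14 February 2011 to 18 May 2011 tolled the period for 93 days, extending the deadline to 15 March 2014.
None of the other events listed affects the running of the period under the stated rules.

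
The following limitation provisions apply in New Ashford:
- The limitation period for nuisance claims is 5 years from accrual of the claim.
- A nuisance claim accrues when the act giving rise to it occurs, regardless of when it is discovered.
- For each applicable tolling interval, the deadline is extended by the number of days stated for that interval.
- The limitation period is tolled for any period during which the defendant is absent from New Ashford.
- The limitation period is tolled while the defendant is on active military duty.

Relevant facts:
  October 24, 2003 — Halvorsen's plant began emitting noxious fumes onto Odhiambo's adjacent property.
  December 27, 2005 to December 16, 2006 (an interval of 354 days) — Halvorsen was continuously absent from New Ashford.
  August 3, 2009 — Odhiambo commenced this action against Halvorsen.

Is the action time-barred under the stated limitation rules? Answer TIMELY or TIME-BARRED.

TIMELY

The claim accrued on October 24, 2003, the date of the act.
5 years from October 24, 2003 is October 24, 2008.
The defendant's absence from the jurisdiction from December 27, 2005 to December 16, 2006 tolled the period for 354 days, extending the deadline to October 13, 2009.
Odhiambo filed on August 3, 2009, before the October 13, 2009 deadline, so the action is timely.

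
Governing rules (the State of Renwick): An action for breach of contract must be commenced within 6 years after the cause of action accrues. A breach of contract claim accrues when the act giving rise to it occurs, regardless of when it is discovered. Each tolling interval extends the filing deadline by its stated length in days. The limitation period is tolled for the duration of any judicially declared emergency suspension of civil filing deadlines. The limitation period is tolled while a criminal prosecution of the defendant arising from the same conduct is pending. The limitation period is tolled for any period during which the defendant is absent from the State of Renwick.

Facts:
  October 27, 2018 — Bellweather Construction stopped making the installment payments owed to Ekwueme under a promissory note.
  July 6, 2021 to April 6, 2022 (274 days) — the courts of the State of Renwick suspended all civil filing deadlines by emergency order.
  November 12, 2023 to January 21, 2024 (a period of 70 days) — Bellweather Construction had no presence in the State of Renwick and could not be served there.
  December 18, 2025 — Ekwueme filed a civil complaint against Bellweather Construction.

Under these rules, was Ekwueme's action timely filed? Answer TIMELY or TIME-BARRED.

TIME-BARRED

The claim accrued on October 27, 2018, when the wrongful act occurred.
The untolled deadline — 6 years after October 27, 2018 — is October 27, 2024.
The period was tolled for 274 days by the emergency suspension of filing deadlines (July 6, 2021 to April 6, 2022), pushing the deadline to July 28, 2025.
The defendant's absence from the jurisdiction from November 12, 2023 to January 21, 2024 tolled the period for 70 days, extending the deadline to October 6, 2025.
The December 18, 2025 filing falls after the October 6, 2025 deadline; the claim is time-barred.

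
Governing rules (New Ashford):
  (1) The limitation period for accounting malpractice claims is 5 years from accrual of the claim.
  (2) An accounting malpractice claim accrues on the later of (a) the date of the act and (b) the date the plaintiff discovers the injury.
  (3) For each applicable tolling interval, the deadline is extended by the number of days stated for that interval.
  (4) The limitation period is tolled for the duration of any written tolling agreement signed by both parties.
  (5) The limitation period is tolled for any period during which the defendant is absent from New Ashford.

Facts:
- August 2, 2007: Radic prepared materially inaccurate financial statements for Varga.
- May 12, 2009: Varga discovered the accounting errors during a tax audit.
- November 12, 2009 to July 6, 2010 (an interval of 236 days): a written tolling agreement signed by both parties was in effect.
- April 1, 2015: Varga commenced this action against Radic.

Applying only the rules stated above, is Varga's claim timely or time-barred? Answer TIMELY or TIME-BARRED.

Because discovery on May 12, 2009 post-dates the August 2, 2007 act, accrual under the later-of rule falls on May 12, 2009.
Adding the 5 years base period to May 12, 2009 gives a deadline of May 12, 2014, before any tolling.
The period was tolled for 236 days by the written tolling agreement (November 12, 2009 to July 6, 2010), pushing the deadline to January 3, 2015.
Filing on April 1, 2015 missed the January 3, 2015 deadline — the action is time-barred.

TIME-BARRED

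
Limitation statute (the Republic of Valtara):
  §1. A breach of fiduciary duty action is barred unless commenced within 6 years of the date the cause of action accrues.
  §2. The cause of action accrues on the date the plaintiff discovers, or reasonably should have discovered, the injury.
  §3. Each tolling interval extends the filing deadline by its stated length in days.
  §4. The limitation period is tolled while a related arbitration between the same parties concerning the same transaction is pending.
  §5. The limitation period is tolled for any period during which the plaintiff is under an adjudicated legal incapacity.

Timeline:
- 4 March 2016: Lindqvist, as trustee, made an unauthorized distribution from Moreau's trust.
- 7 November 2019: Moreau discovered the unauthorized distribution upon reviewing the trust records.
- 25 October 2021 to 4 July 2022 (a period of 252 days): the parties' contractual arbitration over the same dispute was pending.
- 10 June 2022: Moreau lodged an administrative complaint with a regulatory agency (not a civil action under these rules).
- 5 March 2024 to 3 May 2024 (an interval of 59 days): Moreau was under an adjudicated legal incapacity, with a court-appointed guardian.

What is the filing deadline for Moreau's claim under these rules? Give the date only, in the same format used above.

Under the discovery rule, the claim accrued on 7 November 2019, when Moreau discovered the injury — not on the 4 March 2016 date of the underlying act.
6 years from 7 November 2019 is 7 November 2025.
Because the pending related arbitration ran from 25 October 2021 to 4 July 2022, the deadline is extended by 252 days to 17 July 2026.
Because the plaintiff's legal incapacity ran from 5 March 2024 to 3 May 2024, the deadline is extended by 59 days to 14 September 2026.
None of the other events listed affects the running of the period under the stated rules.

14 September 2026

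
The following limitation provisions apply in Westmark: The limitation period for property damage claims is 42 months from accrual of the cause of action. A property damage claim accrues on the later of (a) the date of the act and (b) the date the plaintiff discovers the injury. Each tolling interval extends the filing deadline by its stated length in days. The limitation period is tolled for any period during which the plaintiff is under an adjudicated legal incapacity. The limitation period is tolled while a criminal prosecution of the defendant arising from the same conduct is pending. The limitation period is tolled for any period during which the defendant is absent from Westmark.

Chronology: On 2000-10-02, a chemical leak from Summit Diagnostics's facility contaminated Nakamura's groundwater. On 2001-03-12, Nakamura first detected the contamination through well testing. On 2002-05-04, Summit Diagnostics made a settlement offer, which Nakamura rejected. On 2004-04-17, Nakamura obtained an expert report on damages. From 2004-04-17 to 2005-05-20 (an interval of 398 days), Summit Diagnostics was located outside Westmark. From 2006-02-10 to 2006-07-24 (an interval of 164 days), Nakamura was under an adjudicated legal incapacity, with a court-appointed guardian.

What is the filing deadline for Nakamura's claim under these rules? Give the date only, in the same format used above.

2005-10-15

Because discovery on 2001-03-12 post-dates the 2000-10-02 act, accrual under the later-of rule falls on 2001-03-12.
Adding the 42 months base period to 2001-03-12 gives a deadline of 2004-09-12, before any tolling.
The defendant's absence from the jurisdiction from 2004-04-17 to 2005-05-20 tolled the period for 398 days, extending the deadline to 2005-10-15.
The plaintiff's legal incapacity starting 2006-02-10 came too late — the period had run on 2005-10-15 — and so does not extend the deadline.
Nothing else in the chronology tolls or restarts the period.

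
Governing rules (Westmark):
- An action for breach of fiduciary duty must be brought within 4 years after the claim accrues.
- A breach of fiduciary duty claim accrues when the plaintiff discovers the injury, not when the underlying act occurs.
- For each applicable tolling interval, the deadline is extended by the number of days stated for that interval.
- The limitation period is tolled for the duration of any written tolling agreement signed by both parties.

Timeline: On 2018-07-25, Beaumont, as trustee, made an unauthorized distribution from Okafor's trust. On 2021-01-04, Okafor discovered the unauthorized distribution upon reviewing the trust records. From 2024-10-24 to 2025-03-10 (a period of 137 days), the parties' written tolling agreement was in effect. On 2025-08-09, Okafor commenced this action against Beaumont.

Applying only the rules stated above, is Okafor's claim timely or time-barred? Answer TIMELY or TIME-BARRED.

TIME-BARRED

Under the discovery rule, the claim accrued on 2021-01-04, when Okafor discovered the injury — not on the 2018-07-25 date of the underlying act.
The untolled deadline — 4 years after 2021-01-04 — is 2025-01-04.
Because the written tolling agreement ran from 2024-10-24 to 2025-03-10, the deadline is extended by 137 days to 2025-05-21.
Filing on 2025-08-09 missed the 2025-05-21 deadline — the action is time-barred.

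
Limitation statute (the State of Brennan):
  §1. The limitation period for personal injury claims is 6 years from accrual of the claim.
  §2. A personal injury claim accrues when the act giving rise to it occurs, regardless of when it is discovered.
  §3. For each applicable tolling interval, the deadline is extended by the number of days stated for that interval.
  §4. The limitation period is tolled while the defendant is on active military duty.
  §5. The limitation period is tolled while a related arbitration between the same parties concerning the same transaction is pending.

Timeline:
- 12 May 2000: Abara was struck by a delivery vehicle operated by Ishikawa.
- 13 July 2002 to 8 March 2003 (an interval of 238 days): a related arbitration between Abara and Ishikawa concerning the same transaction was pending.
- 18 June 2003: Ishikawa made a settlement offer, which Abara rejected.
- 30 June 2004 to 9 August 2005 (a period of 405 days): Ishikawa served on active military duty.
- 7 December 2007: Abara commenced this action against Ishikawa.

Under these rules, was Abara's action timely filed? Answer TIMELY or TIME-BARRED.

The claim accrued on 12 May 2000, the date of the act.
6 years from 12 May 2000 is 12 May 2006.
Because the pending related arbitration ran from 13 July 2002 to 8 March 2003, the deadline is extended by 238 days to 5 January 2007.
Because the defendant's active military service ran from 30 June 2004 to 9 August 2005, the deadline is extended by 405 days to 14 February 2008.
The other events in the timeline have no effect on the limitation period under the stated rules.
Abara filed on 7 December 2007, before the 14 February 2008 deadline, so the action is timely.

TIMELY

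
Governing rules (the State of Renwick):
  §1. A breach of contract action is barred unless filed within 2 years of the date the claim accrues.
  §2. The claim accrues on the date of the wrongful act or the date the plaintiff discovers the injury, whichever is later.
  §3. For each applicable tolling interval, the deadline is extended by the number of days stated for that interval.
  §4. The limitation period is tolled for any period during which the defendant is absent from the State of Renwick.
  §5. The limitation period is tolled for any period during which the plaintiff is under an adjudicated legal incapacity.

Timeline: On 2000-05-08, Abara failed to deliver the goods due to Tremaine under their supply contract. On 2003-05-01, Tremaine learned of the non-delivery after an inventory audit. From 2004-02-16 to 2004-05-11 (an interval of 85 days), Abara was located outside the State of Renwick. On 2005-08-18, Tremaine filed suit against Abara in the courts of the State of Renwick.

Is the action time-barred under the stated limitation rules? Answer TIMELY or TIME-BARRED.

Taking the later of the act (2000-05-08) and discovery (2003-05-01), the claim accrued on 2003-05-01.
Adding the 2 years base period to 2003-05-01 gives a deadline of 2005-05-01, before any tolling.
The period was tolled for 85 days by the defendant's absence from the jurisdiction (2004-02-16 to 2004-05-11), pushing the deadline to 2005-07-25.
Tremaine filed on 2005-08-18, after the 2005-07-25 deadline, so the action is time-barred.

TIME-BARRED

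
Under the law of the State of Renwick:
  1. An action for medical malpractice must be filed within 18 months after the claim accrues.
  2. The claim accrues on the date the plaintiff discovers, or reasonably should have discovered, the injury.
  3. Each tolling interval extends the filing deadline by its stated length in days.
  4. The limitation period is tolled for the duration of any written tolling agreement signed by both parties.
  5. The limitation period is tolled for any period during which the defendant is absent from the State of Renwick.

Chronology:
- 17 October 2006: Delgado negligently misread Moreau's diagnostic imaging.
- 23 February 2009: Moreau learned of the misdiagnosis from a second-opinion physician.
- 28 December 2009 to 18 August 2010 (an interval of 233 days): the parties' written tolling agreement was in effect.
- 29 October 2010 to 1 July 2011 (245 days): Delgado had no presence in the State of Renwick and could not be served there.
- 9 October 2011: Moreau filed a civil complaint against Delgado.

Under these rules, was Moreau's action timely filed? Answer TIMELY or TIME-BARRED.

TIMELY

The claim did not accrue until Moreau discovered the injury on 23 February 2009; the 17 October 2006 act date does not start the clock under the stated rule.
18 months from 23 February 2009 is 23 August 2010.
The period was tolled for 233 days by the written tolling agreement (28 December 2009 to 18 August 2010), pushing the deadline to 13 April 2011.
The defendant's absence from the jurisdiction from 29 October 2010 to 1 July 2011 tolled the period for 245 days, extending the deadline to 14 December 2011.
Moreau filed on 9 October 2011, before the 14 December 2011 deadline, so the action is timely.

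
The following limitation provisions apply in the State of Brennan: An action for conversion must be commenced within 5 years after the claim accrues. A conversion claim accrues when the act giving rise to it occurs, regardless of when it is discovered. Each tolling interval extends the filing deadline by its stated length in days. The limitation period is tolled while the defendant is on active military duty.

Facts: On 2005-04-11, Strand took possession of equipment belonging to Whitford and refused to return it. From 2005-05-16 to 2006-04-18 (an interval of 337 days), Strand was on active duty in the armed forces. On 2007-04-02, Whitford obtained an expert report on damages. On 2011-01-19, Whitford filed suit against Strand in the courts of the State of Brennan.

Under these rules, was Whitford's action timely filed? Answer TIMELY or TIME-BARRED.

The claim accrued on 2005-04-11, when the wrongful act occurred.
5 years from 2005-04-11 is 2010-04-11.
Because the defendant's active military service ran from 2005-05-16 to 2006-04-18, the deadline is extended by 337 days to 2011-03-14.
None of the other events listed affects the running of the period under the stated rules.
Filing on 2011-01-19 beat the 2011-03-14 deadline — the action is timely.

TIMELY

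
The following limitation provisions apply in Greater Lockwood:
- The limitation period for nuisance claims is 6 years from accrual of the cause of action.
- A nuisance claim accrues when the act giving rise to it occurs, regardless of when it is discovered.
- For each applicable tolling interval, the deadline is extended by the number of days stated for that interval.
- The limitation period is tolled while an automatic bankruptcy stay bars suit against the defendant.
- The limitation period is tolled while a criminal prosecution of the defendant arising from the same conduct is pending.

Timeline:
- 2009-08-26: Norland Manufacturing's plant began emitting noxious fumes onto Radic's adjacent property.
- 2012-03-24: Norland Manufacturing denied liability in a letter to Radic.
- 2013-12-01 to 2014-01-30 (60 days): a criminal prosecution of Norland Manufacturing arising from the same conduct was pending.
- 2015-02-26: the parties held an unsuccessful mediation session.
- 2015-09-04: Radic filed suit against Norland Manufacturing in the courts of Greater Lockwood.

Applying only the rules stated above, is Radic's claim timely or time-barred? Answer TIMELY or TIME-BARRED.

The limitation period began to run on 2009-08-26.
6 years from 2009-08-26 is 2015-08-26.
The pending criminal prosecution from 2013-12-01 to 2014-01-30 tolled the period for 60 days, extending the deadline to 2015-10-25.
None of the other events listed affects the running of the period under the stated rules.
Filing on 2015-09-04 beat the 2015-10-25 deadline — the action is timely.

TIMELY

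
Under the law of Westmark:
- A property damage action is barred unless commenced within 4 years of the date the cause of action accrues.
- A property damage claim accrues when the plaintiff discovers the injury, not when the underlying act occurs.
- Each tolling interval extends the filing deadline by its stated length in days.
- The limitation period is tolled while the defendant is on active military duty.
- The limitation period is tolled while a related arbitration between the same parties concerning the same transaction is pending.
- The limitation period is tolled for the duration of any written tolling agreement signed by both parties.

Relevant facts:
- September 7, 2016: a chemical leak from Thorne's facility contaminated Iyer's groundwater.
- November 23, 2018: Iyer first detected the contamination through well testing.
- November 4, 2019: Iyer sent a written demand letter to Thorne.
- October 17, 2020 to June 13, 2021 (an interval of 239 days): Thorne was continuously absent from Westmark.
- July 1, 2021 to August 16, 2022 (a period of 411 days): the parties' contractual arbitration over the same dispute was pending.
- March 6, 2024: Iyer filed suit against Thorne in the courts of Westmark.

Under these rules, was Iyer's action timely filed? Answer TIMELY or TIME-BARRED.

Accrual is tied to discovery, so the period began on November 23, 2018 rather than on September 7, 2016 when the act occurred.
4 years from November 23, 2018 is November 23, 2022.
The period was tolled for 411 days by the pending related arbitration (July 1, 2021 to August 16, 2022), pushing the deadline to January 8, 2024.
The defendant's absence from the jurisdiction from October 17, 2020 to June 13, 2021 does not toll the period, because no stated rule makes the defendant's absence a tolling event.
The other events in the timeline have no effect on the limitation period under the stated rules.
The March 6, 2024 filing falls after the January 8, 2024 deadline; the claim is time-barred.

TIME-BARRED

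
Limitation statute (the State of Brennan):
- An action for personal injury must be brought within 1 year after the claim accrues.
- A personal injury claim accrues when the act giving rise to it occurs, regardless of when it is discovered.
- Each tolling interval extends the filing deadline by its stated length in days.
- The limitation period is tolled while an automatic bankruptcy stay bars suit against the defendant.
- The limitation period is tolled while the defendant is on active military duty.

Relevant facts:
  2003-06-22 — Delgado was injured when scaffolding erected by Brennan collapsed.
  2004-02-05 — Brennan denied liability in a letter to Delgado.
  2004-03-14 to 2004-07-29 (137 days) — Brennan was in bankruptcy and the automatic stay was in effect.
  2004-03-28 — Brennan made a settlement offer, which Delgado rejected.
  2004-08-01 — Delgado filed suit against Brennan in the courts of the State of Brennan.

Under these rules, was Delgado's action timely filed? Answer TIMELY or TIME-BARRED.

TIMELY

The claim accrued on 2003-06-22, when the wrongful act occurred.
1 year from 2003-06-22 is 2004-06-22.
The period was tolled for 137 days by the automatic bankruptcy stay (2004-03-14 to 2004-07-29), pushing the deadline to 2004-11-06.
The other events in the timeline have no effect on the limitation period under the stated rules.
Filing on 2004-08-01 beat the 2004-11-06 deadline — the action is timely.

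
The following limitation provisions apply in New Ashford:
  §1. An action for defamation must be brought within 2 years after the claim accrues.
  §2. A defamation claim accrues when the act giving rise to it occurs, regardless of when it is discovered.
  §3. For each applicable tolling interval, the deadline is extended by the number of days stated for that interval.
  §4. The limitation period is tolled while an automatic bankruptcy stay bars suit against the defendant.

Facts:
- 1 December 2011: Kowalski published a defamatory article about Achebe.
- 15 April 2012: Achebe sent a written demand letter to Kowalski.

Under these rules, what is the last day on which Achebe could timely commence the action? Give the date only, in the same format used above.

The claim accrued on 1 December 2011, the date of the act.
The untolled deadline — 2 years after 1 December 2011 — is 1 December 2013.
None of the other events listed affects the running of the period under the stated rules.

1 December 2013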